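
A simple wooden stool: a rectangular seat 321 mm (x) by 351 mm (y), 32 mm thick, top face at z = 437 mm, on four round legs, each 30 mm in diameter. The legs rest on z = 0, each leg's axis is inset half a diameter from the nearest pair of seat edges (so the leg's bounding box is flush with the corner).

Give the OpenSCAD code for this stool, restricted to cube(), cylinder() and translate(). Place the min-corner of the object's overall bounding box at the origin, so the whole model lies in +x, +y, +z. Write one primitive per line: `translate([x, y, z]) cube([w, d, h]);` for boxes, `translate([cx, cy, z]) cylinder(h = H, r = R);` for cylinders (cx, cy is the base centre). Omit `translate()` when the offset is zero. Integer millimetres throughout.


// leg_h = 437 - 32 = 405
translate([0, 0, 405]) cube([321, 351, 32]);
translate([15, 15, 0]) cylinder(h = 405, r = 15);
translate([306, 15, 0]) cylinder(h = 405, r = 15);
translate([15, 336, 0]) cylinder(h = 405, r = 15);
translate([306, 336, 0]) cylinder(h = 405, r = 15);


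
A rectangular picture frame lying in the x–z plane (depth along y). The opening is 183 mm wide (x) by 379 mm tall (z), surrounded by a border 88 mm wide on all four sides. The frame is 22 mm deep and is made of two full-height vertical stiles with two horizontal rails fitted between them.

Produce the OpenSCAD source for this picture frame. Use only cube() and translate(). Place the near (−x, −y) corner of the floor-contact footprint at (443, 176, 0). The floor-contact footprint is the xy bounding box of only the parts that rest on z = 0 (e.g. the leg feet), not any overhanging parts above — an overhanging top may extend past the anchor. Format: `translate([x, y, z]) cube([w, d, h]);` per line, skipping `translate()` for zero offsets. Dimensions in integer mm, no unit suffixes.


translate([443, 176, 0]) cube([88, 22, 555]);
translate([714, 176, 0]) cube([88, 22, 555]);
translate([531, 176, 0]) cube([183, 22, 88]);
translate([531, 176, 467]) cube([183, 22, 88]);


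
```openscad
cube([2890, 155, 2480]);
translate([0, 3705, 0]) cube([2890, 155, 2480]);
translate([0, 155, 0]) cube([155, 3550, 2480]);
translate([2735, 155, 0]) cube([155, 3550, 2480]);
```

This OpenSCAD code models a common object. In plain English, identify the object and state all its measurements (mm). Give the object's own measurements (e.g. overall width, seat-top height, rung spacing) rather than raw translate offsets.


The wall frame of a small rectangular building: four walls, each 2480 mm tall and 155 mm thick, enclosing a footprint 2890 mm (x) by 3860 mm (y) outside-to-outside, with no floor or roof. The front and back walls (the −y and +y sides) span the full width; the two side walls fit between them.


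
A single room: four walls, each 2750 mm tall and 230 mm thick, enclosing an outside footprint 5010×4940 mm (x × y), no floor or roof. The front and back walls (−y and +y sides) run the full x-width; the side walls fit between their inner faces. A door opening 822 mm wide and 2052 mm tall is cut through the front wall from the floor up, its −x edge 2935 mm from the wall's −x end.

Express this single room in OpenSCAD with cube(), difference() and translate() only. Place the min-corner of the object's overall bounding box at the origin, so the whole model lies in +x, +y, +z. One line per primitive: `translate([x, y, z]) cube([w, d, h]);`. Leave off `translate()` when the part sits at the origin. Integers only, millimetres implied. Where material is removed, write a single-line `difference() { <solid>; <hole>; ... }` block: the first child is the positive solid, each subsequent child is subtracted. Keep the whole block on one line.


difference() { cube([5010, 230, 2750]); translate([2935, 0, 0]) cube([822, 230, 2052]); }
translate([0, 4710, 0]) cube([5010, 230, 2750]);
translate([0, 230, 0]) cube([230, 4480, 2750]);
translate([4780, 230, 0]) cube([230, 4480, 2750]);


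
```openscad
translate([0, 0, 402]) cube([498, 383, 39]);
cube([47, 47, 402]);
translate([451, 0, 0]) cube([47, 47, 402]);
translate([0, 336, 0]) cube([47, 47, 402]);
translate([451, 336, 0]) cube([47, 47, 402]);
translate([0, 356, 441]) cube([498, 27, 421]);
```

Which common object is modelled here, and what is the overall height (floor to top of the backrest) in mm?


A chair. The overall height is 862 mm.

A slab on four corner posts with a tall panel at the back — a chair. The seat slab sits at z = 402 with thickness 39, and the 421 mm backrest starts at the seat top, so the overall height is 402 + 39 + 421 = 862 mm.


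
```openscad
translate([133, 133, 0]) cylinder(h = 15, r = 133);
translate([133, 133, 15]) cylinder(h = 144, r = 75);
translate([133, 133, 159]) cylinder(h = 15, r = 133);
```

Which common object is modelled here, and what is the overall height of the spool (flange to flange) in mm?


A spool. The overall height is 174 mm.

Three coaxial cylinders, large–small–large — a spool. Two 15 mm flanges and a 144 mm core give 15 + 144 + 15 = 174 mm.


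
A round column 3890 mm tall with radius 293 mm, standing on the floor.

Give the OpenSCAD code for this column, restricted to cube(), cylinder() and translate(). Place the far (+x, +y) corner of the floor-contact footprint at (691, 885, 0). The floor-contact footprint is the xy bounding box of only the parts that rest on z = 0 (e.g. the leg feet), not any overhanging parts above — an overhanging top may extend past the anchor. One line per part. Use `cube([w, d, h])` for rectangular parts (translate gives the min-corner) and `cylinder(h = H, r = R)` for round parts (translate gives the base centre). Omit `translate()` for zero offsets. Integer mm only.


translate([398, 592, 0]) cylinder(h = 3890, r = 293);


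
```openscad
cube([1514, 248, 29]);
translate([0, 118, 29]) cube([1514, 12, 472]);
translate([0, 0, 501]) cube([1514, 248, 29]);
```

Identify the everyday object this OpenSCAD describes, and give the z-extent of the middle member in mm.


An I-beam. The web height is 472 mm.

Two wide flanges with a thin centred web — an I-beam. Overall 530 mm minus two 29 mm flanges gives a web of 530 − 2·29 = 472 mm.


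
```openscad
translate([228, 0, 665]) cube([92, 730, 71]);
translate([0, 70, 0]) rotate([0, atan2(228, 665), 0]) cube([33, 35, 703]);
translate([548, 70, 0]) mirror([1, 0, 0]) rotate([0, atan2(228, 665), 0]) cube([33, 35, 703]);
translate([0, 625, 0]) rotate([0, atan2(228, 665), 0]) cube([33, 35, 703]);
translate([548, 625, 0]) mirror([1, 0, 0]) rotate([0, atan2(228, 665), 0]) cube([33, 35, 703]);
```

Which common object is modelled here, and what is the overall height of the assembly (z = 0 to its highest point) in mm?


A sawhorse. The overall height is 736 mm.

A beam across two mirrored pairs of raked legs — a sawhorse. The beam's underside is at z = 665 (matching the legs' vertical rise in atan2(228, 665)) and the beam is 71 mm tall, so its top is at 665 + 71 = 736 mm. The raked legs top out at the beam's underside, so that is the highest point.


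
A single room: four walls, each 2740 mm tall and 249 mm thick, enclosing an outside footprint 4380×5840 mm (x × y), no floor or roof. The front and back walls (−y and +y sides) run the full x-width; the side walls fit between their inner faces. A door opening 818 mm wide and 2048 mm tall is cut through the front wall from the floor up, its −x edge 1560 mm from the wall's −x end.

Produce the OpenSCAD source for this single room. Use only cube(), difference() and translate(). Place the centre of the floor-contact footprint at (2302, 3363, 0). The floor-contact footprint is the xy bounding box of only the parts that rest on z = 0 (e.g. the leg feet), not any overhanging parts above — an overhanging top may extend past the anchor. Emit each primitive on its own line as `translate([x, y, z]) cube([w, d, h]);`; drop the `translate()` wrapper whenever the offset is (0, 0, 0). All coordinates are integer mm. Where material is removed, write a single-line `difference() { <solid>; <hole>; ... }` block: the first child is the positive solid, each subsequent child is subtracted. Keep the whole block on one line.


difference() { translate([112, 443, 0]) cube([4380, 249, 2740]); translate([1672, 443, 0]) cube([818, 249, 2048]); }
translate([112, 6034, 0]) cube([4380, 249, 2740]);
translate([112, 692, 0]) cube([249, 5342, 2740]);
translate([4243, 692, 0]) cube([249, 5342, 2740]);


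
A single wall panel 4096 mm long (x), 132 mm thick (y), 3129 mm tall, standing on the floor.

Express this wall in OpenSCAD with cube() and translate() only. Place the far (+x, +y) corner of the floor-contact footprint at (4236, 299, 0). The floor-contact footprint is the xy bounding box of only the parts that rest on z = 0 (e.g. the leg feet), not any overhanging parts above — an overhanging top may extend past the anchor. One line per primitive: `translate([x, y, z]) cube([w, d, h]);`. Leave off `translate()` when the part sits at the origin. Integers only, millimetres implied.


translate([140, 167, 0]) cube([4096, 132, 3129]);


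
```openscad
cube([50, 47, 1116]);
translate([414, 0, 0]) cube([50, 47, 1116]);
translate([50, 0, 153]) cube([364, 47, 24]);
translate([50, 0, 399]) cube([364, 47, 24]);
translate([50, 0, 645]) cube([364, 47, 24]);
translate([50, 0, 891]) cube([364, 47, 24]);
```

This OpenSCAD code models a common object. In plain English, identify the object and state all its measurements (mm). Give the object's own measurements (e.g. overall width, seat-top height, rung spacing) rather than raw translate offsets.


A straight ladder. Two 50×47 mm vertical rails, 1116 mm tall, stand 464 mm apart (outside-to-outside) with their front faces coplanar on the −y side. 4 rungs, each 47 mm deep and 24 mm tall, span between the inner faces of the rails, front faces flush with the rails. The lowest rung's underside is at z = 153 mm and rungs are spaced 246 mm apart (underside to underside).


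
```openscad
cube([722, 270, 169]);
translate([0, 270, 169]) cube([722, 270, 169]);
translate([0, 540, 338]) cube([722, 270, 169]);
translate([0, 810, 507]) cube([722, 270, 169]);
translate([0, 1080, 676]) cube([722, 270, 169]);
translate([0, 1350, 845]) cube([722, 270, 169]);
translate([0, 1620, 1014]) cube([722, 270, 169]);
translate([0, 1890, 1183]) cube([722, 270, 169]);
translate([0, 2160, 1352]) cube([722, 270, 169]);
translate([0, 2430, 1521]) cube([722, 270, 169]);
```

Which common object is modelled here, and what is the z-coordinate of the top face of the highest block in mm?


A staircase. The total rise is 1690 mm.

10 identical blocks, each offset up and back from the previous — a staircase. Each step is 169 mm tall and there are 10 of them, so the total rise is 10 × 169 = 1690 mm.


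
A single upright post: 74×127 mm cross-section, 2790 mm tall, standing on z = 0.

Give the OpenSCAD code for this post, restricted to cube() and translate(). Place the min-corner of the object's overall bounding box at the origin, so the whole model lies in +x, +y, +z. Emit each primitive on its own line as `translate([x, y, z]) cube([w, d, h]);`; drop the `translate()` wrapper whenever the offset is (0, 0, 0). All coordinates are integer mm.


cube([74, 127, 2790]);


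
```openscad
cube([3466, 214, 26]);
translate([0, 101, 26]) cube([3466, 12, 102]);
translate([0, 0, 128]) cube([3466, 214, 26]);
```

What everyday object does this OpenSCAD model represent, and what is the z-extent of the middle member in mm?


An I-beam. The web height is 102 mm.

Two wide flanges with a thin centred web — an I-beam. Overall 154 mm minus two 26 mm flanges gives a web of 154 − 2·26 = 102 mm.


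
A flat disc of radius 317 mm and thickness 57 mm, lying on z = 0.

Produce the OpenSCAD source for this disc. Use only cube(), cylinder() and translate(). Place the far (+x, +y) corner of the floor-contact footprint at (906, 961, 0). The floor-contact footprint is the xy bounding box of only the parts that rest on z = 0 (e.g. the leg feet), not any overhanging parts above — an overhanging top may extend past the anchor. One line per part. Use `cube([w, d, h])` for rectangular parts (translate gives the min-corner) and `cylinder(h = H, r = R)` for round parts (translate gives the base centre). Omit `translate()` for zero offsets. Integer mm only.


translate([589, 644, 0]) cylinder(h = 57, r = 317);


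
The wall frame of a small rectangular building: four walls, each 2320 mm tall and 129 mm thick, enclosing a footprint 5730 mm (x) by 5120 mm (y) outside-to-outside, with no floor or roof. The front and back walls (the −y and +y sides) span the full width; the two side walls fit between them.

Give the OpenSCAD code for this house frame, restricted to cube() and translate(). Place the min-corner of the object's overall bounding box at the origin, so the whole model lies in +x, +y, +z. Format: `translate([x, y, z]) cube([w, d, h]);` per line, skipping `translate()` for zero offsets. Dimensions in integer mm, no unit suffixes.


cube([5730, 129, 2320]);
translate([0, 4991, 0]) cube([5730, 129, 2320]);
translate([0, 129, 0]) cube([129, 4862, 2320]);
translate([5601, 129, 0]) cube([129, 4862, 2320]);


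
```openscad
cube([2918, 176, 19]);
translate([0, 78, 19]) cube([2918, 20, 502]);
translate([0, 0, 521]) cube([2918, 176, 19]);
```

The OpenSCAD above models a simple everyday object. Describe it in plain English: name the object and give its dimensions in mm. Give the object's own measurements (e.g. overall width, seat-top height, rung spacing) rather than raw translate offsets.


An I-beam lying along x, 2918 mm long. Overall section height 540 mm. Two flanges 176 mm wide (y) and 19 mm thick, one on the floor and one at the top; a web 20 mm thick runs between them, centred on the flange width.


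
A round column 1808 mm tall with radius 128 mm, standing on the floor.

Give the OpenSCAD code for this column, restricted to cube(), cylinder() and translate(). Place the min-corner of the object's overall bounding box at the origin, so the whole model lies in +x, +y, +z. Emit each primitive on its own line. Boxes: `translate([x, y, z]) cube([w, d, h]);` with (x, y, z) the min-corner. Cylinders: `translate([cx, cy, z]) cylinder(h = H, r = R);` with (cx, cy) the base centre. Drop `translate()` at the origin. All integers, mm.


translate([128, 128, 0]) cylinder(h = 1808, r = 128);


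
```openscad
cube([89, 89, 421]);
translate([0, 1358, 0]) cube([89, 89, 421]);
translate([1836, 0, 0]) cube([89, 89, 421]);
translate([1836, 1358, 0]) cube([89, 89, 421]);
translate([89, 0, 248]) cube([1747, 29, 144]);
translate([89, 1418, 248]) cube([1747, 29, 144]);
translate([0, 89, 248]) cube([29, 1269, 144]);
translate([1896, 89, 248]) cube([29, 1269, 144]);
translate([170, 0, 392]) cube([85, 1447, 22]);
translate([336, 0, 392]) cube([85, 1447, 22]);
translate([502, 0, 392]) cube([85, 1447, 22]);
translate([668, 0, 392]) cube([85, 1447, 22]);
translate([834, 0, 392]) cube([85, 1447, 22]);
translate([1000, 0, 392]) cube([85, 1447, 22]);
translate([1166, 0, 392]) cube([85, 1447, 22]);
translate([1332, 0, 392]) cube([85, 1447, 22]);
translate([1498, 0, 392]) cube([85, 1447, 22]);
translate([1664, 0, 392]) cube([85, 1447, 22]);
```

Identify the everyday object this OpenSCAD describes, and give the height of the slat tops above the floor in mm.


A bed frame. The slat-top height is 414 mm.

Four posts, four rails, and a row of slats — a bed frame. Slats sit on the rails at z = 248 + 144 = 392; with slat thickness 22, the top is 414 mm.


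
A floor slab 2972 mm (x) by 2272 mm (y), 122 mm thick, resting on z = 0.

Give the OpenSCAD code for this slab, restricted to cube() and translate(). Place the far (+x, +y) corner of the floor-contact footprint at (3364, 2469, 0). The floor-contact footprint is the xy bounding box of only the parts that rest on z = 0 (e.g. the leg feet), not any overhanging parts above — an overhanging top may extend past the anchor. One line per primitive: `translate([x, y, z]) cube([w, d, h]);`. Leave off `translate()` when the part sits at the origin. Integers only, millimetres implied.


translate([392, 197, 0]) cube([2972, 2272, 122]);


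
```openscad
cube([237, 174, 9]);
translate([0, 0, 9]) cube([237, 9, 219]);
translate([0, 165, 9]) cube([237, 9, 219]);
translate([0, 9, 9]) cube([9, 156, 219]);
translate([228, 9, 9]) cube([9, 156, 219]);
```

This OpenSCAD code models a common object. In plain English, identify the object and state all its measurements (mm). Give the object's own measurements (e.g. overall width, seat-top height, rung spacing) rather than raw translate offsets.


An open-topped rectangular box: outside dimensions 237×174×228 mm, with a uniform wall and base thickness of 9 mm. The base is a full 237×174 slab on the floor; four walls sit on top of the base. The front and back walls (the −y and +y sides) span the full width; the two side walls fit between them.


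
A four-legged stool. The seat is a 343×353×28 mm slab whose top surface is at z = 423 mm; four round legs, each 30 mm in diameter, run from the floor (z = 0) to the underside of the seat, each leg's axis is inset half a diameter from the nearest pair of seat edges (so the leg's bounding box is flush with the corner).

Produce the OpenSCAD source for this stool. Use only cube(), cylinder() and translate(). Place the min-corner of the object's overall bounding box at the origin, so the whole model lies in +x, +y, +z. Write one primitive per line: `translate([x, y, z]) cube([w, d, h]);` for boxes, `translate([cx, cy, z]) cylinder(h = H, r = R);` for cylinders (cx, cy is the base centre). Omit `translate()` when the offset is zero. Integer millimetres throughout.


// leg_h = 423 - 28 = 395
translate([0, 0, 395]) cube([343, 353, 28]);
translate([15, 15, 0]) cylinder(h = 395, r = 15);
translate([328, 15, 0]) cylinder(h = 395, r = 15);
translate([15, 338, 0]) cylinder(h = 395, r = 15);
translate([328, 338, 0]) cylinder(h = 395, r = 15);


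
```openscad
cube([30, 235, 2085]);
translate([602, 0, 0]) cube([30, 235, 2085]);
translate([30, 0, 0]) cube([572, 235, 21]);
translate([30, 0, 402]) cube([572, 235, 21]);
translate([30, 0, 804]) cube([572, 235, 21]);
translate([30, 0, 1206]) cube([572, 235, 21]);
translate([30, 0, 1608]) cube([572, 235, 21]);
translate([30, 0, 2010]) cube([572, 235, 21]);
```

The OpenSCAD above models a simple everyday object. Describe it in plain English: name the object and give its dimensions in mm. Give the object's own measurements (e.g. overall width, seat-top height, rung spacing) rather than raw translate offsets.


An open bookshelf. Two side panels, each 30 mm thick, 235 mm deep and 2085 mm tall, stand 632 mm apart (outside-to-outside). Between them sit 6 shelves, each 21 mm thick and 235 mm deep, spanning the full gap between the sides. The bottom shelf rests on the floor (its underside at z = 0) and the clear gap between one shelf's top and the next shelf's underside is 381 mm.


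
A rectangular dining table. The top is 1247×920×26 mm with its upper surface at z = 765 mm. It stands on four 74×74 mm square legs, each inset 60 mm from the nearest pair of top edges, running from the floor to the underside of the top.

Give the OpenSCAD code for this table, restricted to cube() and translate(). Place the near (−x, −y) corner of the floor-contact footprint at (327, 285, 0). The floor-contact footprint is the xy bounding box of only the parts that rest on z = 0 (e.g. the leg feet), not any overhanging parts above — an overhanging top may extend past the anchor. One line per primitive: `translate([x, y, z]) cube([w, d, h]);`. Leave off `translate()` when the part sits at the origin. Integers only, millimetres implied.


// leg_h = 765 - 26 = 739
translate([267, 225, 739]) cube([1247, 920, 26]);
translate([327, 285, 0]) cube([74, 74, 739]);
translate([1380, 285, 0]) cube([74, 74, 739]);
translate([327, 1011, 0]) cube([74, 74, 739]);
translate([1380, 1011, 0]) cube([74, 74, 739]);


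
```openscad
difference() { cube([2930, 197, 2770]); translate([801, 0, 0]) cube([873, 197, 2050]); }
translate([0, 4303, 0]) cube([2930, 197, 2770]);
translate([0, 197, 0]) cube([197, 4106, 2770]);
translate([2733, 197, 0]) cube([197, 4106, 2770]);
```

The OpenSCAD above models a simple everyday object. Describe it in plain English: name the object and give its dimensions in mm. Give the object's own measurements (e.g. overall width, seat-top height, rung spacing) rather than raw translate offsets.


A single room: four walls, each 2770 mm tall and 197 mm thick, enclosing an outside footprint 2930×4500 mm (x × y), no floor or roof. The front and back walls (−y and +y sides) run the full x-width; the side walls fit between their inner faces. A door opening 873 mm wide and 2050 mm tall is cut through the front wall from the floor up, its −x edge 801 mm from the wall's −x end.


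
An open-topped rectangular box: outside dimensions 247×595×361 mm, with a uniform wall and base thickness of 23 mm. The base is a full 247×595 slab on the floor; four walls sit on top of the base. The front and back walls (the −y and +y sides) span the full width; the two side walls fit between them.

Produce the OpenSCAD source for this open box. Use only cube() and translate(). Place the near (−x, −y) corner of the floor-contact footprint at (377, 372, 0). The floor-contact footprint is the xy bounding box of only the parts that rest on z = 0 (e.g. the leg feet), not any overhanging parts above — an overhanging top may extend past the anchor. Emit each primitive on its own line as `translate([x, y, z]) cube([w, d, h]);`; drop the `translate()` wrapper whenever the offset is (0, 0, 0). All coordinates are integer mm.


translate([377, 372, 0]) cube([247, 595, 23]);
translate([377, 372, 23]) cube([247, 23, 338]);
translate([377, 944, 23]) cube([247, 23, 338]);
translate([377, 395, 23]) cube([23, 549, 338]);
translate([601, 395, 23]) cube([23, 549, 338]);


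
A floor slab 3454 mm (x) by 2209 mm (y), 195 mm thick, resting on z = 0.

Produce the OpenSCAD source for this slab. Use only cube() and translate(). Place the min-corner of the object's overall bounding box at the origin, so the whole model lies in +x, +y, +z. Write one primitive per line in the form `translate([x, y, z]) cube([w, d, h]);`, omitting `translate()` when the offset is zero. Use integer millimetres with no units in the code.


cube([3454, 2209, 195]);


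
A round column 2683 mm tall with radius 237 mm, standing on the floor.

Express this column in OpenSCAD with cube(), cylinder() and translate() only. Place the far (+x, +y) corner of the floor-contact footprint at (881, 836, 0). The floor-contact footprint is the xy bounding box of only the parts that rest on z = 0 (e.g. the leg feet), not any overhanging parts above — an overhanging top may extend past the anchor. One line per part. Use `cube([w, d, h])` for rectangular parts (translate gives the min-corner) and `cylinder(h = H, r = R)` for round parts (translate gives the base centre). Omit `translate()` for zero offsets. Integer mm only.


translate([644, 599, 0]) cylinder(h = 2683, r = 237);


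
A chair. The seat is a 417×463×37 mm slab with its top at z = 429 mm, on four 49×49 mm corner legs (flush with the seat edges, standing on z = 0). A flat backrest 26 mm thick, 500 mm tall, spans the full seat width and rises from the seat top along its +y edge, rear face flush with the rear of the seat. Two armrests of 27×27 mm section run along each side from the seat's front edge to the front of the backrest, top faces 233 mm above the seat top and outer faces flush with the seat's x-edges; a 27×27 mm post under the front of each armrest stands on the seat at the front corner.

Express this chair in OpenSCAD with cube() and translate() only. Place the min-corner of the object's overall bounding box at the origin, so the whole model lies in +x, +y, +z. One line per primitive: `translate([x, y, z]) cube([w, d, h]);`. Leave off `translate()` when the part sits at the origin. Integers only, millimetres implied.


// leg_h = 429 - 37 = 392
// arm post h = 233 - 27 = 206
translate([0, 0, 392]) cube([417, 463, 37]);
cube([49, 49, 392]);
translate([368, 0, 0]) cube([49, 49, 392]);
translate([0, 414, 0]) cube([49, 49, 392]);
translate([368, 414, 0]) cube([49, 49, 392]);
translate([0, 437, 429]) cube([417, 26, 500]);
translate([0, 0, 635]) cube([27, 437, 27]);
translate([390, 0, 635]) cube([27, 437, 27]);
translate([0, 0, 429]) cube([27, 27, 206]);
translate([390, 0, 429]) cube([27, 27, 206]);


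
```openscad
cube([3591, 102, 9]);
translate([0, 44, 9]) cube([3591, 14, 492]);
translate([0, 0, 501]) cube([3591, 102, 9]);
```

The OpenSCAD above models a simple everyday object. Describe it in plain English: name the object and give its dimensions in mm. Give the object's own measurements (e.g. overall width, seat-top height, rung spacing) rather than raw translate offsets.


An I-beam lying along x, 3591 mm long. Overall section height 510 mm. Two flanges 102 mm wide (y) and 9 mm thick, one on the floor and one at the top; a web 14 mm thick runs between them, centred on the flange width.


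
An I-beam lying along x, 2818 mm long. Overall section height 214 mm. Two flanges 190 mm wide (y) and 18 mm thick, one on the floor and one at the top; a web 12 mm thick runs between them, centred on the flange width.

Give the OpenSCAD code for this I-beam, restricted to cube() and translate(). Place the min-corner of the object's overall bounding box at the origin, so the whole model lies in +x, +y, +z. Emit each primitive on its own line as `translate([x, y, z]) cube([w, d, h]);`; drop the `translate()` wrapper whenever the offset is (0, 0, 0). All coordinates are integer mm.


cube([2818, 190, 18]);
translate([0, 89, 18]) cube([2818, 12, 178]);
translate([0, 0, 196]) cube([2818, 190, 18]);


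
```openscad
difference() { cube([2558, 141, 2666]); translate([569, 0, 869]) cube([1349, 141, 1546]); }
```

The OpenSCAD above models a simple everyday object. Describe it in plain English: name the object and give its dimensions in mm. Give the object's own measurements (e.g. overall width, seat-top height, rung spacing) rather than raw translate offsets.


A wall 2558 mm long (x), 141 mm thick (y), 2666 mm tall, with a rectangular window opening cut through it. The opening is 1349 mm wide and 1546 mm tall; its sill is at z = 869 mm and its near (−x) edge is 569 mm from the wall's −x end. The opening passes through the full wall thickness.


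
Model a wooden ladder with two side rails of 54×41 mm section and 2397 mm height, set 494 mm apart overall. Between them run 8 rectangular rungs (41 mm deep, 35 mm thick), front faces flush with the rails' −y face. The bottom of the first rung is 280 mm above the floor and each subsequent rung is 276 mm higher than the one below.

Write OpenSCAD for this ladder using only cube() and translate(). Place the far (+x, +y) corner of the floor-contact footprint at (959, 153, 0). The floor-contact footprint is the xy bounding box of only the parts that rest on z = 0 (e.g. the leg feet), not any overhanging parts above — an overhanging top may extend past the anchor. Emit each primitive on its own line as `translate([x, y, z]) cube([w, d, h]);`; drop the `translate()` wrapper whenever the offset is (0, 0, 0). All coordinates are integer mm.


translate([465, 112, 0]) cube([54, 41, 2397]);
translate([905, 112, 0]) cube([54, 41, 2397]);
translate([519, 112, 280]) cube([386, 41, 35]);
translate([519, 112, 556]) cube([386, 41, 35]);
translate([519, 112, 832]) cube([386, 41, 35]);
translate([519, 112, 1108]) cube([386, 41, 35]);
translate([519, 112, 1384]) cube([386, 41, 35]);
translate([519, 112, 1660]) cube([386, 41, 35]);
translate([519, 112, 1936]) cube([386, 41, 35]);
translate([519, 112, 2212]) cube([386, 41, 35]);


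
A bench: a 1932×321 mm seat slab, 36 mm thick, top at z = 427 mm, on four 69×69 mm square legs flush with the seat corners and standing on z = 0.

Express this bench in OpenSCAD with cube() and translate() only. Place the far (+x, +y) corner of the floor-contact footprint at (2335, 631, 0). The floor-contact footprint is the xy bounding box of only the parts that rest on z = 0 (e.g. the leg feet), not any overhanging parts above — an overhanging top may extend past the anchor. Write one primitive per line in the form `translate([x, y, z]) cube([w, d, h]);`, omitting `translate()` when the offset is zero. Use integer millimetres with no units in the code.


translate([403, 310, 391]) cube([1932, 321, 36]);
translate([403, 310, 0]) cube([69, 69, 391]);
translate([403, 562, 0]) cube([69, 69, 391]);
translate([2266, 310, 0]) cube([69, 69, 391]);
translate([2266, 562, 0]) cube([69, 69, 391]);


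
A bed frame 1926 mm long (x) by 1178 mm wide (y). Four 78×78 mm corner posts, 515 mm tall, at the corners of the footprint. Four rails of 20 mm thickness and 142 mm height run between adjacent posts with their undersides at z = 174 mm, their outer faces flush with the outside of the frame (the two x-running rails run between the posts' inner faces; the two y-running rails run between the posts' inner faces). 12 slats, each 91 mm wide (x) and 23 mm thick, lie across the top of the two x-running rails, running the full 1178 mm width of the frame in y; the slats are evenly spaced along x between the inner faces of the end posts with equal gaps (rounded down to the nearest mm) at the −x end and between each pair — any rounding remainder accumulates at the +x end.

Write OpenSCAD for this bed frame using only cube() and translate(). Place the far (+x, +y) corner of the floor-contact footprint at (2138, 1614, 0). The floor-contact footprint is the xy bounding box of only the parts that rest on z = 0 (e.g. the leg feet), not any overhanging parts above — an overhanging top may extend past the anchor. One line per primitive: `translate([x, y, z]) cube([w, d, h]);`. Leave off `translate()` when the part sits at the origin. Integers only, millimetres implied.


translate([212, 436, 0]) cube([78, 78, 515]);
translate([212, 1536, 0]) cube([78, 78, 515]);
translate([2060, 436, 0]) cube([78, 78, 515]);
translate([2060, 1536, 0]) cube([78, 78, 515]);
translate([290, 436, 174]) cube([1770, 20, 142]);
translate([290, 1594, 174]) cube([1770, 20, 142]);
translate([212, 514, 174]) cube([20, 1022, 142]);
translate([2118, 514, 174]) cube([20, 1022, 142]);
translate([342, 436, 316]) cube([91, 1178, 23]);
translate([485, 436, 316]) cube([91, 1178, 23]);
translate([628, 436, 316]) cube([91, 1178, 23]);
translate([771, 436, 316]) cube([91, 1178, 23]);
translate([914, 436, 316]) cube([91, 1178, 23]);
translate([1057, 436, 316]) cube([91, 1178, 23]);
translate([1200, 436, 316]) cube([91, 1178, 23]);
translate([1343, 436, 316]) cube([91, 1178, 23]);
translate([1486, 436, 316]) cube([91, 1178, 23]);
translate([1629, 436, 316]) cube([91, 1178, 23]);
translate([1772, 436, 316]) cube([91, 1178, 23]);
translate([1915, 436, 316]) cube([91, 1178, 23]);


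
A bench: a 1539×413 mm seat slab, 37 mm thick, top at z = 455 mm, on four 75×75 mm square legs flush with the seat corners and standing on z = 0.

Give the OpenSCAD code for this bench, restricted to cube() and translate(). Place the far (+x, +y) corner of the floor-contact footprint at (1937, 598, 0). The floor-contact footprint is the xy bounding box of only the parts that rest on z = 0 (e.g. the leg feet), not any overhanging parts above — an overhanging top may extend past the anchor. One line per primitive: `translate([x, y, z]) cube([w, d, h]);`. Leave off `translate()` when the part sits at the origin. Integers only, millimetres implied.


// leg_h = 455 − 37 = 418
translate([398, 185, 418]) cube([1539, 413, 37]);
translate([398, 185, 0]) cube([75, 75, 418]);
translate([398, 523, 0]) cube([75, 75, 418]);
translate([1862, 185, 0]) cube([75, 75, 418]);
translate([1862, 523, 0]) cube([75, 75, 418]);


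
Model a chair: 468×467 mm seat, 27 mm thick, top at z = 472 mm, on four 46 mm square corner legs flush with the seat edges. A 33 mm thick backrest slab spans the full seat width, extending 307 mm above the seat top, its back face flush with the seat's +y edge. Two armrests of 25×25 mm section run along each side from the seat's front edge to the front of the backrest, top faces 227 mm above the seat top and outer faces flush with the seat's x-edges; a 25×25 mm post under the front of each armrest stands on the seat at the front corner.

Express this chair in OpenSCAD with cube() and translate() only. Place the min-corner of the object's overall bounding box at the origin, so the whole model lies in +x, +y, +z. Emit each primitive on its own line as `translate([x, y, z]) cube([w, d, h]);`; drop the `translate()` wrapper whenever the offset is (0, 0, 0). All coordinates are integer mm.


translate([0, 0, 445]) cube([468, 467, 27]);
cube([46, 46, 445]);
translate([422, 0, 0]) cube([46, 46, 445]);
translate([0, 421, 0]) cube([46, 46, 445]);
translate([422, 421, 0]) cube([46, 46, 445]);
translate([0, 434, 472]) cube([468, 33, 307]);
translate([0, 0, 674]) cube([25, 434, 25]);
translate([443, 0, 674]) cube([25, 434, 25]);
translate([0, 0, 472]) cube([25, 25, 202]);
translate([443, 0, 472]) cube([25, 25, 202]);


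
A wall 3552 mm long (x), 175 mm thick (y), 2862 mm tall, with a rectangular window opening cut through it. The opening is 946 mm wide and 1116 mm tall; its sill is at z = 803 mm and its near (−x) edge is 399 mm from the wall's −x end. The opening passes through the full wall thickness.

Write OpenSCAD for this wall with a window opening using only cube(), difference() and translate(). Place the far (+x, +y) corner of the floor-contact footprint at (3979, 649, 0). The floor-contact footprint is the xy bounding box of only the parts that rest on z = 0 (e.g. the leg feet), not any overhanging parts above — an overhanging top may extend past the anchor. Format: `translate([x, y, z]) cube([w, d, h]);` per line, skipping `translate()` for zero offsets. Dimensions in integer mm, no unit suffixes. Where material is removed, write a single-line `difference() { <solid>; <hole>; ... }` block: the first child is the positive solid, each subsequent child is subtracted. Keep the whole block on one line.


difference() { translate([427, 474, 0]) cube([3552, 175, 2862]); translate([826, 474, 803]) cube([946, 175, 1116]); }


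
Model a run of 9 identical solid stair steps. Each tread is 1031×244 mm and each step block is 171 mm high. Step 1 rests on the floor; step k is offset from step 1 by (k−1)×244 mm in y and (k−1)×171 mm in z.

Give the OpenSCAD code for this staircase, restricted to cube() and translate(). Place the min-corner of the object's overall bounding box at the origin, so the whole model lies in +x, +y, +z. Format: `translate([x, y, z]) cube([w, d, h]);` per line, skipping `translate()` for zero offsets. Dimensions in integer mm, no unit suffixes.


cube([1031, 244, 171]);
translate([0, 244, 171]) cube([1031, 244, 171]);
translate([0, 488, 342]) cube([1031, 244, 171]);
translate([0, 732, 513]) cube([1031, 244, 171]);
translate([0, 976, 684]) cube([1031, 244, 171]);
translate([0, 1220, 855]) cube([1031, 244, 171]);
translate([0, 1464, 1026]) cube([1031, 244, 171]);
translate([0, 1708, 1197]) cube([1031, 244, 171]);
translate([0, 1952, 1368]) cube([1031, 244, 171]);


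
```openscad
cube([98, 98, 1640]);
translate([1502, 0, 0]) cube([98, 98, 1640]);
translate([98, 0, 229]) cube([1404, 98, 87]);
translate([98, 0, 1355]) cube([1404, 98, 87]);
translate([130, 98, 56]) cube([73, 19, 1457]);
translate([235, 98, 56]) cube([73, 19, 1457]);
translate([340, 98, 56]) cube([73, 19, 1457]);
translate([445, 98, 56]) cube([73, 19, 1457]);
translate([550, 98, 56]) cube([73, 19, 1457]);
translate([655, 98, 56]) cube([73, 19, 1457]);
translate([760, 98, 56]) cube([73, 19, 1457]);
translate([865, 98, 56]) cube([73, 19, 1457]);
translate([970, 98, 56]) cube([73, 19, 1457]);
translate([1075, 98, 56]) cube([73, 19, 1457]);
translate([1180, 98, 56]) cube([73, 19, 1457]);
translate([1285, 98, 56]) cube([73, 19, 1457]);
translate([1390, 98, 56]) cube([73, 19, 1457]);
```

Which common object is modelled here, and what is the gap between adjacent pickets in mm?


A fence section. The picket gap is 32 mm.

Two posts, two rails, 13 pickets — a fence section. Span 1404 mm holds 13 pickets of 73 mm with 14 equal gaps: ⌊(1404 − 13·73) / 14⌋ = 32 mm.


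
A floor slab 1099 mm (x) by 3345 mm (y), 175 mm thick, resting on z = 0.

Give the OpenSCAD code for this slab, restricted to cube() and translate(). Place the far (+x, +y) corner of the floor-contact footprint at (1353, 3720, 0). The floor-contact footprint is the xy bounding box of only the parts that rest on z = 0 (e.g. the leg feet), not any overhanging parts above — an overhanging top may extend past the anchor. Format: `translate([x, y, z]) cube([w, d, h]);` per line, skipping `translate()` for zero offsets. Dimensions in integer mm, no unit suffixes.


translate([254, 375, 0]) cube([1099, 3345, 175]);


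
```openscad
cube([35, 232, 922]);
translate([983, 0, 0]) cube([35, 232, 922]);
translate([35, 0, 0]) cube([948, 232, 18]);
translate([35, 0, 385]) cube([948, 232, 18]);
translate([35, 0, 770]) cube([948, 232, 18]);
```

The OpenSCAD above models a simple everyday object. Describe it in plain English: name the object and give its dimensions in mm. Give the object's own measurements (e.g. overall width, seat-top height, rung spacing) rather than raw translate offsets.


An open bookshelf. Two side panels, each 35 mm thick, 232 mm deep and 922 mm tall, stand 1018 mm apart (outside-to-outside). Between them sit 3 shelves, each 18 mm thick and 232 mm deep, spanning the full gap between the sides. The bottom shelf rests on the floor (its underside at z = 0) and the clear gap between one shelf's top and the next shelf's underside is 367 mm.


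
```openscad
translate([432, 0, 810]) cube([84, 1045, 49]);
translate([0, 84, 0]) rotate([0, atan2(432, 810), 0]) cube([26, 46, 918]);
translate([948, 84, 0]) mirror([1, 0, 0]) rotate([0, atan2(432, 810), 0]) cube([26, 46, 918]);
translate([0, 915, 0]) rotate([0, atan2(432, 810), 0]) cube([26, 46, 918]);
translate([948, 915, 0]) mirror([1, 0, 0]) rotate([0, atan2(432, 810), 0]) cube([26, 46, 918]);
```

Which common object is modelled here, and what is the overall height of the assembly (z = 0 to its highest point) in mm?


A sawhorse. The overall height is 859 mm.

A beam across two mirrored pairs of raked legs — a sawhorse. The beam's underside is at z = 810 (matching the legs' vertical rise in atan2(432, 810)) and the beam is 49 mm tall, so its top is at 810 + 49 = 859 mm. The raked legs top out at the beam's underside, so that is the highest point.


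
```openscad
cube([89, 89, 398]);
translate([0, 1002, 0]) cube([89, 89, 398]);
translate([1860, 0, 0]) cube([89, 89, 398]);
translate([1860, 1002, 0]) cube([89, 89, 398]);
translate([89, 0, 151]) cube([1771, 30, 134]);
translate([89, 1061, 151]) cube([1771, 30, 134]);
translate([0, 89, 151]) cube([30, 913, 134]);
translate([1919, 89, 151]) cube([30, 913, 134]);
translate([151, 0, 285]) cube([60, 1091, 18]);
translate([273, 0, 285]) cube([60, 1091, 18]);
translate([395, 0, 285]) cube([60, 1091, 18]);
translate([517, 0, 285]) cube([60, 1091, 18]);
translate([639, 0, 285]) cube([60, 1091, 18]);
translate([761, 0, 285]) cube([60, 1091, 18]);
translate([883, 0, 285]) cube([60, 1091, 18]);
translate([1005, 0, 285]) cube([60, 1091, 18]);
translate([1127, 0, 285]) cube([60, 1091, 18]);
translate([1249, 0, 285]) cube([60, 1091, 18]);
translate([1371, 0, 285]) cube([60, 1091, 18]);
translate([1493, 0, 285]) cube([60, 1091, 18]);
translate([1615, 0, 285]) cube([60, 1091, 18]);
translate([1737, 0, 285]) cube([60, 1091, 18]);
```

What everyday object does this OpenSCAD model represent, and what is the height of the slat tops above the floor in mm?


A bed frame. The slat-top height is 303 mm.

Four posts, four rails, and a row of slats — a bed frame. Slats sit on the rails at z = 151 + 134 = 285; with slat thickness 18, the top is 303 mm.


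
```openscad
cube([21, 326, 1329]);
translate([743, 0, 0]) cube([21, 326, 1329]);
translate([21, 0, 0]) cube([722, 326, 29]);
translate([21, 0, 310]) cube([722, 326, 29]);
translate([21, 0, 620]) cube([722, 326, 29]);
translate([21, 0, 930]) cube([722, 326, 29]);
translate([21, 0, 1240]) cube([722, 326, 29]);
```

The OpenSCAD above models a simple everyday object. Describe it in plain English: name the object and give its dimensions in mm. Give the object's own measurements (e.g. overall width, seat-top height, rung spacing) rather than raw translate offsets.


An open bookshelf. Two side panels, each 21 mm thick, 326 mm deep and 1329 mm tall, stand 764 mm apart (outside-to-outside). Between them sit 5 shelves, each 29 mm thick and 326 mm deep, spanning the full gap between the sides. The bottom shelf rests on the floor (its underside at z = 0) and the clear gap between one shelf's top and the next shelf's underside is 281 mm.
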